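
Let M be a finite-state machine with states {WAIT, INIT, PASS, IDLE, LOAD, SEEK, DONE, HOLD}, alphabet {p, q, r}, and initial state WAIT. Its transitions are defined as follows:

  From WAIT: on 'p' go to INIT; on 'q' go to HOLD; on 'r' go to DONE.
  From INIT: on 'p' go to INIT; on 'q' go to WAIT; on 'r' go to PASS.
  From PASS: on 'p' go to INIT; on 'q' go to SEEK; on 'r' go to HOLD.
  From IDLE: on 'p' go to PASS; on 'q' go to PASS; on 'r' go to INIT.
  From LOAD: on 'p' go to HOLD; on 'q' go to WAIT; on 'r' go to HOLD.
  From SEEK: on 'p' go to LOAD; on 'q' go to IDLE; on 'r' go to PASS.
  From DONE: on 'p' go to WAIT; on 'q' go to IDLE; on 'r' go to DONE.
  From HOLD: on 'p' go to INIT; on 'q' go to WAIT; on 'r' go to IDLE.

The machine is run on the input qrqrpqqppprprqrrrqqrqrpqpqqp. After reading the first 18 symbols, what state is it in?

PASS

WAIT → HOLD → IDLE → PASS → HOLD → INIT → WAIT → HOLD → INIT → INIT → INIT → PASS → INIT → PASS → SEEK → PASS → HOLD → IDLE → PASS
After 18 symbols: PASS.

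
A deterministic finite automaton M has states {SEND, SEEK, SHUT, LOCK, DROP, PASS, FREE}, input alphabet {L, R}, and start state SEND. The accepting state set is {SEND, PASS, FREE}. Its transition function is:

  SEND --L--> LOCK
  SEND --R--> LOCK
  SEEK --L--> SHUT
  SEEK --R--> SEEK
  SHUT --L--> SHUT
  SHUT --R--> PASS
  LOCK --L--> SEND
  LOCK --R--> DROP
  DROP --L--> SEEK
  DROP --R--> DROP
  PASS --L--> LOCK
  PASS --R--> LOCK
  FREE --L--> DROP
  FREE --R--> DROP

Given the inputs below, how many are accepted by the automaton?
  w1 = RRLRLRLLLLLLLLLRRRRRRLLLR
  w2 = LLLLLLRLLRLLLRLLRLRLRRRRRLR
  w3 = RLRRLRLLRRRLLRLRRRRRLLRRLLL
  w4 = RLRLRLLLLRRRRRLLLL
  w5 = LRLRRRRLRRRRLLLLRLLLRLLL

2

w1: Trace: SEND -R-> LOCK -R-> DROP -L-> SEEK -R-> SEEK -L-> SHUT -R-> PASS -L-> LOCK -L-> SEND -L-> LOCK -L-> SEND -L-> LOCK -L-> SEND -L-> LOCK -L-> SEND -L-> LOCK -R-> DROP -R-> DROP -R-> DROP -R-> DROP -R-> DROP -R-> DROP -L-> SEEK -L-> SHUT -L-> SHUT -R-> PASS  → end PASS, accepted
w2: Trace: SEND -L-> LOCK -L-> SEND -L-> LOCK -L-> SEND -L-> LOCK -L-> SEND -R-> LOCK -L-> SEND -L-> LOCK -R-> DROP -L-> SEEK -L-> SHUT -L-> SHUT -R-> PASS -L-> LOCK -L-> SEND -R-> LOCK -L-> SEND -R-> LOCK -L-> SEND -R-> LOCK -R-> DROP -R-> DROP -R-> DROP -R-> DROP -L-> SEEK -R-> SEEK  → end SEEK, rejected
w3: Trace: SEND -R-> LOCK -L-> SEND -R-> LOCK -R-> DROP -L-> SEEK -R-> SEEK -L-> SHUT -L-> SHUT -R-> PASS -R-> LOCK -R-> DROP -L-> SEEK -L-> SHUT -R-> PASS -L-> LOCK -R-> DROP -R-> DROP -R-> DROP -R-> DROP -R-> DROP -L-> SEEK -L-> SHUT -R-> PASS -R-> LOCK -L-> SEND -L-> LOCK -L-> SEND  → end SEND, accepted
w4: Trace: SEND -R-> LOCK -L-> SEND -R-> LOCK -L-> SEND -R-> LOCK -L-> SEND -L-> LOCK -L-> SEND -L-> LOCK -R-> DROP -R-> DROP -R-> DROP -R-> DROP -R-> DROP -L-> SEEK -L-> SHUT -L-> SHUT -L-> SHUT  → end SHUT, rejected
w5: Trace: SEND -L-> LOCK -R-> DROP -L-> SEEK -R-> SEEK -R-> SEEK -R-> SEEK -R-> SEEK -L-> SHUT -R-> PASS -R-> LOCK -R-> DROP -R-> DROP -L-> SEEK -L-> SHUT -L-> SHUT -L-> SHUT -R-> PASS -L-> LOCK -L-> SEND -L-> LOCK -R-> DROP -L-> SEEK -L-> SHUT -L-> SHUT  → end SHUT, rejected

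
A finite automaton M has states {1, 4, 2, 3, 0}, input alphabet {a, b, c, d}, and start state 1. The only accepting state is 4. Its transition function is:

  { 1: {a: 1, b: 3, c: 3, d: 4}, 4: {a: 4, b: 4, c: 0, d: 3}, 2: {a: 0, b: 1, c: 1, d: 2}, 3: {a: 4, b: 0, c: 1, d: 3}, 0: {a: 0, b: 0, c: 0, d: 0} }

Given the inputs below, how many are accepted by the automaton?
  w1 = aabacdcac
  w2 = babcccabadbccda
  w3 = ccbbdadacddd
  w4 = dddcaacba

0

w1: Trace: 1 -a-> 1 -a-> 1 -b-> 3 -a-> 4 -c-> 0 -d-> 0 -c-> 0 -a-> 0 -c-> 0  → end 0, rejected
w2: Trace: 1 -b-> 3 -a-> 4 -b-> 4 -c-> 0 -c-> 0 -c-> 0 -a-> 0 -b-> 0 -a-> 0 -d-> 0 -b-> 0 -c-> 0 -c-> 0 -d-> 0 -a-> 0  → end 0, rejected
w3: Trace: 1 -c-> 3 -c-> 1 -b-> 3 -b-> 0 -d-> 0 -a-> 0 -d-> 0 -a-> 0 -c-> 0 -d-> 0 -d-> 0 -d-> 0  → end 0, rejected
w4: Trace: 1 -d-> 4 -d-> 3 -d-> 3 -c-> 1 -a-> 1 -a-> 1 -c-> 3 -b-> 0 -a-> 0  → end 0, rejected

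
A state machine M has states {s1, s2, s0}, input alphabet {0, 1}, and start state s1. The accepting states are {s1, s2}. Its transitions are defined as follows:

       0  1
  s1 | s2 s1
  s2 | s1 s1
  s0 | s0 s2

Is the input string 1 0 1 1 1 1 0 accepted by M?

Yes

Trace: s1 -1-> s1 -0-> s2 -1-> s1 -1-> s1 -1-> s1 -1-> s1 -0-> s2
End state s2 is accepting.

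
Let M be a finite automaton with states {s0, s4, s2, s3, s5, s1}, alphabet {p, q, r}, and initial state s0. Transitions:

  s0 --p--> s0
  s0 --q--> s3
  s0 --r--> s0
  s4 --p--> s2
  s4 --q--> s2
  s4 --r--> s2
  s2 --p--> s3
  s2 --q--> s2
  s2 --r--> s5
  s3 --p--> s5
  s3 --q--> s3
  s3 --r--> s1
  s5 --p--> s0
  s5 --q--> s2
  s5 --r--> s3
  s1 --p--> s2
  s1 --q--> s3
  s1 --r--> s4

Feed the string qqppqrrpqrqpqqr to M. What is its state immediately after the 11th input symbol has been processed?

s2

s0 → s3 → s3 → s5 → s0 → s3 → s1 → s4 → s2 → s2 → s5 → s2
After 11 symbols: s2.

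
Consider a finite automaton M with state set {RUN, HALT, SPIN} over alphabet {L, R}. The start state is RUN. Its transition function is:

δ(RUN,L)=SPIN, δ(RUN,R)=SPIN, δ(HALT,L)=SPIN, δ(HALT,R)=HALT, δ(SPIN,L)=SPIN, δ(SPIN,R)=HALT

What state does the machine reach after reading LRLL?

SPIN

RUN → SPIN → HALT → SPIN → SPIN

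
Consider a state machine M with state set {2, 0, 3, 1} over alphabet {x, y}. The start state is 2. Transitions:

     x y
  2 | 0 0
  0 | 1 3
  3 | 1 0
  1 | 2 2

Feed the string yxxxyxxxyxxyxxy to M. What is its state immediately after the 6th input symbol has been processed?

Trace: 2 -y-> 0 -x-> 1 -x-> 2 -x-> 0 -y-> 3 -x-> 1
After 6 symbols: 1.

1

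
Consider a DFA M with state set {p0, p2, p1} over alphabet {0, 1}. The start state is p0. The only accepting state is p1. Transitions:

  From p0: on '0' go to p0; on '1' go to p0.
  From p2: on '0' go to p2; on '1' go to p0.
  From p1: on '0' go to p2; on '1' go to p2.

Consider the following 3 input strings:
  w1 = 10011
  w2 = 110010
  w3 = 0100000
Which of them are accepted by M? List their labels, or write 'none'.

none

w1: p0 → p0 → p0 → p0 → p0 → p0  → end p0, rejected
w2: p0 → p0 → p0 → p0 → p0 → p0 → p0  → end p0, rejected
w3: p0 → p0 → p0 → p0 → p0 → p0 → p0 → p0  → end p0, rejected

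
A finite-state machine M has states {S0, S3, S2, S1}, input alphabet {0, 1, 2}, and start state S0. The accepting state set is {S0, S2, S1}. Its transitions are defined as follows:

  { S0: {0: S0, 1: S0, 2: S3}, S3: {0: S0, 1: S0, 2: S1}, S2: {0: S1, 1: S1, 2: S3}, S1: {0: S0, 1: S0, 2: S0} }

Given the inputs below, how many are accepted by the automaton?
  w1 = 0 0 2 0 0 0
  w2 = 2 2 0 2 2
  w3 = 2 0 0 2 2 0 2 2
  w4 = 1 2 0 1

4

w1:
  start at S0
  read '0': S0 → S0
  read '0': S0 → S0
  read '2': S0 → S3
  read '0': S3 → S0
  read '0': S0 → S0
  read '0': S0 → S0
  end S0, accepted
w2:
  start at S0
  read '2': S0 → S3
  read '2': S3 → S1
  read '0': S1 → S0
  read '2': S0 → S3
  read '2': S3 → S1
  end S1, accepted
w3:
  start at S0
  read '2': S0 → S3
  read '0': S3 → S0
  read '0': S0 → S0
  read '2': S0 → S3
  read '2': S3 → S1
  read '0': S1 → S0
  read '2': S0 → S3
  read '2': S3 → S1
  end S1, accepted
w4:
  start at S0
  read '1': S0 → S0
  read '2': S0 → S3
  read '0': S3 → S0
  read '1': S0 → S0
  end S0, accepted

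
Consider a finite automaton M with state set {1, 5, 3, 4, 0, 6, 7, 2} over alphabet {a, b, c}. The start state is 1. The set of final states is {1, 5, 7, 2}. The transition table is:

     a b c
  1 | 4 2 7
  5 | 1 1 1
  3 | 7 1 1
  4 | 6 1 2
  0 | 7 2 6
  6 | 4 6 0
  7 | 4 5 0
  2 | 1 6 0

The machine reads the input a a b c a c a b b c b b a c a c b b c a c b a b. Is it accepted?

Yes

start at 1
read 'a': 1 → 4
read 'a': 4 → 6
read 'b': 6 → 6
read 'c': 6 → 0
read 'a': 0 → 7
read 'c': 7 → 0
read 'a': 0 → 7
read 'b': 7 → 5
read 'b': 5 → 1
read 'c': 1 → 7
read 'b': 7 → 5
read 'b': 5 → 1
read 'a': 1 → 4
read 'c': 4 → 2
read 'a': 2 → 1
read 'c': 1 → 7
read 'b': 7 → 5
read 'b': 5 → 1
read 'c': 1 → 7
read 'a': 7 → 4
read 'c': 4 → 2
read 'b': 2 → 6
read 'a': 6 → 4
read 'b': 4 → 1
End state 1 is accepting.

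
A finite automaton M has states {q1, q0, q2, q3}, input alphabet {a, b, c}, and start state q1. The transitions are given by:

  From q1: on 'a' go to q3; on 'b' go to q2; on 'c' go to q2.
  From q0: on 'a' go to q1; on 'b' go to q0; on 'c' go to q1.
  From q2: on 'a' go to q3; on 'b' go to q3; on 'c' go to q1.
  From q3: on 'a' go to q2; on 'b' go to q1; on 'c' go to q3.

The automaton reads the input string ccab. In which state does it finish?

q1 → q2 → q1 → q3 → q1

q1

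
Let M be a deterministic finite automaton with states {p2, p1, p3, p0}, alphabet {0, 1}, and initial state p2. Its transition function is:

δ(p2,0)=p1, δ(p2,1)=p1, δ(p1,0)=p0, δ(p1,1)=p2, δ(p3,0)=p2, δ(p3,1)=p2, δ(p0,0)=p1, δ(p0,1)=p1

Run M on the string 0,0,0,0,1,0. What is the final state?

start at p2
read '0': p2 → p1
read '0': p1 → p0
read '0': p0 → p1
read '0': p1 → p0
read '1': p0 → p1
read '0': p1 → p0

p0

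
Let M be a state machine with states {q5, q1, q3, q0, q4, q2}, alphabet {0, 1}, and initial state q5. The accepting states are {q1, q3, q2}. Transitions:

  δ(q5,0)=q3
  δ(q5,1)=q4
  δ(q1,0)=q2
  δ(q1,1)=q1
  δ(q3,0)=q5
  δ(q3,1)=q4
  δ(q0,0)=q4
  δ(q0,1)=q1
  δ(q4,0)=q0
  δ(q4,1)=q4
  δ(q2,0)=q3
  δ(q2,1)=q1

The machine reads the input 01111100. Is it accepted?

q5 → q3 → q4 → q4 → q4 → q4 → q4 → q0 → q4
End state q4 is not accepting.

No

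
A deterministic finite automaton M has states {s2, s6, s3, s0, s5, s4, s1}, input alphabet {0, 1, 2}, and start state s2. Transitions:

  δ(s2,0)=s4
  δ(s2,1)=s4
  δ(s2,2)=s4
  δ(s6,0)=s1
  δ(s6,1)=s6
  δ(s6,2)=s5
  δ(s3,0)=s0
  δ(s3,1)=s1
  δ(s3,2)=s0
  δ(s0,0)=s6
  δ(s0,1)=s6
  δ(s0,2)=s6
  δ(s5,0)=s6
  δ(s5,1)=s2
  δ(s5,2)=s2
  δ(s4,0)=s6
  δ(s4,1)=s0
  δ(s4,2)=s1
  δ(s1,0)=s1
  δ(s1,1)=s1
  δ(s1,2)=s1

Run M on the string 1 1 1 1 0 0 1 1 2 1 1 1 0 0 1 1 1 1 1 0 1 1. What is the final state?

s2 → s4 → s0 → s6 → s6 → s1 → s1 → s1 → s1 → s1 → s1 → s1 → s1 → s1 → s1 → s1 → s1 → s1 → s1 → s1 → s1 → s1 → s1

s1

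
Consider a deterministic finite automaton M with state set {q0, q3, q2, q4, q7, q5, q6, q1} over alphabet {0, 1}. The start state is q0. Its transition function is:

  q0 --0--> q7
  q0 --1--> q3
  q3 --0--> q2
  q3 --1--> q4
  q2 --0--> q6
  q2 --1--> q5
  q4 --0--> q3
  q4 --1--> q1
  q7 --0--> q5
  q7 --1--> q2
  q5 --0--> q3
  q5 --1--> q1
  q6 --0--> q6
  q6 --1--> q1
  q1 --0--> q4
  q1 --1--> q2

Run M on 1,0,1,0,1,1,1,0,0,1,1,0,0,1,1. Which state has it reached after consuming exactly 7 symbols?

Trace: q0 -1-> q3 -0-> q2 -1-> q5 -0-> q3 -1-> q4 -1-> q1 -1-> q2
After 7 symbols: q2.

q2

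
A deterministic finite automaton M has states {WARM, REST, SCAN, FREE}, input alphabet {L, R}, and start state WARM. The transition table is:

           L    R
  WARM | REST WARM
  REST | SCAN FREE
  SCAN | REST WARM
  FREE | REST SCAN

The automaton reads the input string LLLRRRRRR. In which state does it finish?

WARM → REST → SCAN → REST → FREE → SCAN → WARM → WARM → WARM → WARM

WARM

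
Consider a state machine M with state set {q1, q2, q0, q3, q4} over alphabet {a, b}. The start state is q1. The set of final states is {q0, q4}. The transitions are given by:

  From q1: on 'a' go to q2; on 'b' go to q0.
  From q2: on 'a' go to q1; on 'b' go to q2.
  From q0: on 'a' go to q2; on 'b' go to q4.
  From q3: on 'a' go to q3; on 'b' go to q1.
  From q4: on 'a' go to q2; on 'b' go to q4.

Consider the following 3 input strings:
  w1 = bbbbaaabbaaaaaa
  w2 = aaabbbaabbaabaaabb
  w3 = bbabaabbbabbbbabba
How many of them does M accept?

w1: Trace: q1 -b-> q0 -b-> q4 -b-> q4 -b-> q4 -a-> q2 -a-> q1 -a-> q2 -b-> q2 -b-> q2 -a-> q1 -a-> q2 -a-> q1 -a-> q2 -a-> q1 -a-> q2  → end q2, rejected
w2: Trace: q1 -a-> q2 -a-> q1 -a-> q2 -b-> q2 -b-> q2 -b-> q2 -a-> q1 -a-> q2 -b-> q2 -b-> q2 -a-> q1 -a-> q2 -b-> q2 -a-> q1 -a-> q2 -a-> q1 -b-> q0 -b-> q4  → end q4, accepted
w3: Trace: q1 -b-> q0 -b-> q4 -a-> q2 -b-> q2 -a-> q1 -a-> q2 -b-> q2 -b-> q2 -b-> q2 -a-> q1 -b-> q0 -b-> q4 -b-> q4 -b-> q4 -a-> q2 -b-> q2 -b-> q2 -a-> q1  → end q1, rejected

1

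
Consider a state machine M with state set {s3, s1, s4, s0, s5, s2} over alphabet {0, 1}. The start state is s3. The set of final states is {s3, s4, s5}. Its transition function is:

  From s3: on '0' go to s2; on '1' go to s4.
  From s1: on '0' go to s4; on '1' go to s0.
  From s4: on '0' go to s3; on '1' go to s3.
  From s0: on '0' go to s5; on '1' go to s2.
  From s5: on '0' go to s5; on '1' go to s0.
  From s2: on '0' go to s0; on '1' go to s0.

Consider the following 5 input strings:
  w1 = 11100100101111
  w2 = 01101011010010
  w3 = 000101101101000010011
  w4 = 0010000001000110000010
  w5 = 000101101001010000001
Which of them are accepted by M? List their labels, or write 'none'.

w1: s3 → s4 → s3 → s4 → s3 → s2 → s0 → s5 → s5 → s0 → s5 → s0 → s2 → s0 → s2  → end s2, rejected
w2: s3 → s2 → s0 → s2 → s0 → s2 → s0 → s2 → s0 → s5 → s0 → s5 → s5 → s0 → s5  → end s5, accepted
w3: s3 → s2 → s0 → s5 → s0 → s5 → s0 → s2 → s0 → s2 → s0 → s5 → s0 → s5 → s5 → s5 → s5 → s0 → s5 → s5 → s0 → s2  → end s2, rejected
w4: s3 → s2 → s0 → s2 → s0 → s5 → s5 → s5 → s5 → s5 → s0 → s5 → s5 → s5 → s0 → s2 → s0 → s5 → s5 → s5 → s5 → s0 → s5  → end s5, accepted
w5: s3 → s2 → s0 → s5 → s0 → s5 → s0 → s2 → s0 → s2 → s0 → s5 → s0 → s5 → s0 → s5 → s5 → s5 → s5 → s5 → s5 → s0  → end s0, rejected

w2, w4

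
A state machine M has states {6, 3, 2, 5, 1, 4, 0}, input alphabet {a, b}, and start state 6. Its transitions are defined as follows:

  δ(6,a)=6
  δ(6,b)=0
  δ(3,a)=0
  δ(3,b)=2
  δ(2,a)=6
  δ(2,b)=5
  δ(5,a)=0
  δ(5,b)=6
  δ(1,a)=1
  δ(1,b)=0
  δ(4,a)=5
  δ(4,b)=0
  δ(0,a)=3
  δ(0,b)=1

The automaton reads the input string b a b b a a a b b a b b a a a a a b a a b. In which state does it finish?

Trace: 6 -b-> 0 -a-> 3 -b-> 2 -b-> 5 -a-> 0 -a-> 3 -a-> 0 -b-> 1 -b-> 0 -a-> 3 -b-> 2 -b-> 5 -a-> 0 -a-> 3 -a-> 0 -a-> 3 -a-> 0 -b-> 1 -a-> 1 -a-> 1 -b-> 0

0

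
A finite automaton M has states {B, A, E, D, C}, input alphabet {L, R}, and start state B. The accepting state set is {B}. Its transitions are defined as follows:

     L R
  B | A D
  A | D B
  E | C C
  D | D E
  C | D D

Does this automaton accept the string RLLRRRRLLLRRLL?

No

start at B
read 'R': B → D
read 'L': D → D
read 'L': D → D
read 'R': D → E
read 'R': E → C
read 'R': C → D
read 'R': D → E
read 'L': E → C
read 'L': C → D
read 'L': D → D
read 'R': D → E
read 'R': E → C
read 'L': C → D
read 'L': D → D
End state D is not accepting.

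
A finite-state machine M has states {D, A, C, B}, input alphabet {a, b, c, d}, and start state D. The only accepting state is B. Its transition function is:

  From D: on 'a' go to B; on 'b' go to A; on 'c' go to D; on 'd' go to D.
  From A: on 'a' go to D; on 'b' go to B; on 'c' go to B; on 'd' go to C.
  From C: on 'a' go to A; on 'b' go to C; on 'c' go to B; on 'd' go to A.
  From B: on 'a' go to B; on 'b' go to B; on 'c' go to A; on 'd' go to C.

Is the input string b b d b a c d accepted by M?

No

start at D
read 'b': D → A
read 'b': A → B
read 'd': B → C
read 'b': C → C
read 'a': C → A
read 'c': A → B
read 'd': B → C
End state C is not accepting.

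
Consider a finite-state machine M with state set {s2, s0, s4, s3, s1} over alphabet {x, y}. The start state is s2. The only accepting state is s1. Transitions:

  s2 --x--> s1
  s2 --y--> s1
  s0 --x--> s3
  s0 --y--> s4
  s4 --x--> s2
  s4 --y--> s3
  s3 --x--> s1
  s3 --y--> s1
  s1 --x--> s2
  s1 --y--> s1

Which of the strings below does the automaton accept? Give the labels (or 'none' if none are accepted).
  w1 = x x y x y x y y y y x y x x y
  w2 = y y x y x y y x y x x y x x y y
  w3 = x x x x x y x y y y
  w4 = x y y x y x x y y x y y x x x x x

w1: s2 → s1 → s2 → s1 → s2 → s1 → s2 → s1 → s1 → s1 → s1 → s2 → s1 → s2 → s1 → s1  → end s1, accepted
w2: s2 → s1 → s1 → s2 → s1 → s2 → s1 → s1 → s2 → s1 → s2 → s1 → s1 → s2 → s1 → s1 → s1  → end s1, accepted
w3: s2 → s1 → s2 → s1 → s2 → s1 → s1 → s2 → s1 → s1 → s1  → end s1, accepted
w4: s2 → s1 → s1 → s1 → s2 → s1 → s2 → s1 → s1 → s1 → s2 → s1 → s1 → s2 → s1 → s2 → s1 → s2  → end s2, rejected

w1, w2, w3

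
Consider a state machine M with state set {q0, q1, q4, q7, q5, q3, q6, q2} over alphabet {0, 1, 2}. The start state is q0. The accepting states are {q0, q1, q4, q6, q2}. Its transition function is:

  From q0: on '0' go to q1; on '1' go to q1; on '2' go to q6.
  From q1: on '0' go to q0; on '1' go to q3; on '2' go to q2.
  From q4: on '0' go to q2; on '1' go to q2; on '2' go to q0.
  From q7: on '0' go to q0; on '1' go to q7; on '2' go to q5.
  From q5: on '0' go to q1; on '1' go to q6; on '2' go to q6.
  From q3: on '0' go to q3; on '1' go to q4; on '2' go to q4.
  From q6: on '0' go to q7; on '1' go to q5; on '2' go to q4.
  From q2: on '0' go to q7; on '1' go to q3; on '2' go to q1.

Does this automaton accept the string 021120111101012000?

Yes

Trace: q0 -0-> q1 -2-> q2 -1-> q3 -1-> q4 -2-> q0 -0-> q1 -1-> q3 -1-> q4 -1-> q2 -1-> q3 -0-> q3 -1-> q4 -0-> q2 -1-> q3 -2-> q4 -0-> q2 -0-> q7 -0-> q0
End state q0 is accepting.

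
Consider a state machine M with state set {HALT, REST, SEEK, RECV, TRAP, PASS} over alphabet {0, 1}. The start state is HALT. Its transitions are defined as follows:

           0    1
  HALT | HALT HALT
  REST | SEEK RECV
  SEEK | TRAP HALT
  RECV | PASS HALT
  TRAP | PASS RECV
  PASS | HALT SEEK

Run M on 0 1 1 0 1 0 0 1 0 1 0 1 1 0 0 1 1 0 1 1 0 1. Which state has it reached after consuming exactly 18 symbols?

start at HALT
read '0': HALT → HALT
read '1': HALT → HALT
read '1': HALT → HALT
read '0': HALT → HALT
read '1': HALT → HALT
read '0': HALT → HALT
read '0': HALT → HALT
read '1': HALT → HALT
read '0': HALT → HALT
read '1': HALT → HALT
read '0': HALT → HALT
read '1': HALT → HALT
read '1': HALT → HALT
read '0': HALT → HALT
read '0': HALT → HALT
read '1': HALT → HALT
read '1': HALT → HALT
read '0': HALT → HALT
After 18 symbols: HALT.

HALT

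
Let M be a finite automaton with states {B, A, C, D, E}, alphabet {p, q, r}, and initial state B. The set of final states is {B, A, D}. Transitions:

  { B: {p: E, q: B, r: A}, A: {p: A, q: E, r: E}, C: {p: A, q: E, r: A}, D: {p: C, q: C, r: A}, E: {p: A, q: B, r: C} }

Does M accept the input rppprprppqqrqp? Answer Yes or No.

start at B
read 'r': B → A
read 'p': A → A
read 'p': A → A
read 'p': A → A
read 'r': A → E
read 'p': E → A
read 'r': A → E
read 'p': E → A
read 'p': A → A
read 'q': A → E
read 'q': E → B
read 'r': B → A
read 'q': A → E
read 'p': E → A
End state A is accepting.

Yes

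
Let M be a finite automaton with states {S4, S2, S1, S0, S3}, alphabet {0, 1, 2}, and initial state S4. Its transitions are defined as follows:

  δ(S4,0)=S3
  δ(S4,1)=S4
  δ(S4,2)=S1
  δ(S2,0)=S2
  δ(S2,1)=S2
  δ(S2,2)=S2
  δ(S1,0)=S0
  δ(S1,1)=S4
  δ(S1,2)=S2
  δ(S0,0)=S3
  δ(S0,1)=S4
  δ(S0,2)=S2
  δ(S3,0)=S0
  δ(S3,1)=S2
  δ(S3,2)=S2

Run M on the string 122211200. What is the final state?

S2

Trace: S4 -1-> S4 -2-> S1 -2-> S2 -2-> S2 -1-> S2 -1-> S2 -2-> S2 -0-> S2 -0-> S2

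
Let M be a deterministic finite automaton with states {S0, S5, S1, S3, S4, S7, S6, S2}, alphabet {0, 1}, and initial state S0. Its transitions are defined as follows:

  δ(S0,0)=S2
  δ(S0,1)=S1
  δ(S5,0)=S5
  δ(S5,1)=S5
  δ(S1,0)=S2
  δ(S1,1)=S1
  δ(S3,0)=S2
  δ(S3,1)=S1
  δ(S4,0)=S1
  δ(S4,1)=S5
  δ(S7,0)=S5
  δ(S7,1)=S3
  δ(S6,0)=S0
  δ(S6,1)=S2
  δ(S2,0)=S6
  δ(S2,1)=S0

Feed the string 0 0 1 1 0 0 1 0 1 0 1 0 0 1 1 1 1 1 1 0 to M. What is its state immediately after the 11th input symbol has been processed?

S0 → S2 → S6 → S2 → S0 → S2 → S6 → S2 → S6 → S2 → S6 → S2
After 11 symbols: S2.

S2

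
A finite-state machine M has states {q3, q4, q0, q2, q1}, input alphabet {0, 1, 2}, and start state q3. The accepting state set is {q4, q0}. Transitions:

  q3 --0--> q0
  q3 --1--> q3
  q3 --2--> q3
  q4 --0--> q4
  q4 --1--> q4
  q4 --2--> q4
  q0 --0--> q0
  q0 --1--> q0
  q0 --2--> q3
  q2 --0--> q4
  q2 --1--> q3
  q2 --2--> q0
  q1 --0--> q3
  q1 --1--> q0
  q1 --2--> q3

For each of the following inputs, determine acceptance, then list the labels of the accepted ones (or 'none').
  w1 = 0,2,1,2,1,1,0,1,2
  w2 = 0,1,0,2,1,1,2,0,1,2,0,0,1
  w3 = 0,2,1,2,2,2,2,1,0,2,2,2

w1:
  start at q3
  read '0': q3 → q0
  read '2': q0 → q3
  read '1': q3 → q3
  read '2': q3 → q3
  read '1': q3 → q3
  read '1': q3 → q3
  read '0': q3 → q0
  read '1': q0 → q0
  read '2': q0 → q3
  end q3, rejected
w2:
  start at q3
  read '0': q3 → q0
  read '1': q0 → q0
  read '0': q0 → q0
  read '2': q0 → q3
  read '1': q3 → q3
  read '1': q3 → q3
  read '2': q3 → q3
  read '0': q3 → q0
  read '1': q0 → q0
  read '2': q0 → q3
  read '0': q3 → q0
  read '0': q0 → q0
  read '1': q0 → q0
  end q0, accepted
w3:
  start at q3
  read '0': q3 → q0
  read '2': q0 → q3
  read '1': q3 → q3
  read '2': q3 → q3
  read '2': q3 → q3
  read '2': q3 → q3
  read '2': q3 → q3
  read '1': q3 → q3
  read '0': q3 → q0
  read '2': q0 → q3
  read '2': q3 → q3
  read '2': q3 → q3
  end q3, rejected

w2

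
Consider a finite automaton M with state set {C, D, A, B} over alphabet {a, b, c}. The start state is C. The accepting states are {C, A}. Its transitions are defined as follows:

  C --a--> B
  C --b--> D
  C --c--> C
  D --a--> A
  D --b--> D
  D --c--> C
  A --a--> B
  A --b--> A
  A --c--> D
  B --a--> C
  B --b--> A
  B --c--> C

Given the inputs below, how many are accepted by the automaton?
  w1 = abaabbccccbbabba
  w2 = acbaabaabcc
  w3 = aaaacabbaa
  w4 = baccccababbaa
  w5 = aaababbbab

4

w1: Trace: C -a-> B -b-> A -a-> B -a-> C -b-> D -b-> D -c-> C -c-> C -c-> C -c-> C -b-> D -b-> D -a-> A -b-> A -b-> A -a-> B  → end B, rejected
w2: Trace: C -a-> B -c-> C -b-> D -a-> A -a-> B -b-> A -a-> B -a-> C -b-> D -c-> C -c-> C  → end C, accepted
w3: Trace: C -a-> B -a-> C -a-> B -a-> C -c-> C -a-> B -b-> A -b-> A -a-> B -a-> C  → end C, accepted
w4: Trace: C -b-> D -a-> A -c-> D -c-> C -c-> C -c-> C -a-> B -b-> A -a-> B -b-> A -b-> A -a-> B -a-> C  → end C, accepted
w5: Trace: C -a-> B -a-> C -a-> B -b-> A -a-> B -b-> A -b-> A -b-> A -a-> B -b-> A  → end A, accepted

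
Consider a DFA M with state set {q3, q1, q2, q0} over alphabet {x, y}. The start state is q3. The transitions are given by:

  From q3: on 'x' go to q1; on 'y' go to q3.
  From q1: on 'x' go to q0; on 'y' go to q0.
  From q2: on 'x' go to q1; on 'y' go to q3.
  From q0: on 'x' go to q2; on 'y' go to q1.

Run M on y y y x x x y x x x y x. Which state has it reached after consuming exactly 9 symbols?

q0

Trace: q3 -y-> q3 -y-> q3 -y-> q3 -x-> q1 -x-> q0 -x-> q2 -y-> q3 -x-> q1 -x-> q0
After 9 symbols: q0.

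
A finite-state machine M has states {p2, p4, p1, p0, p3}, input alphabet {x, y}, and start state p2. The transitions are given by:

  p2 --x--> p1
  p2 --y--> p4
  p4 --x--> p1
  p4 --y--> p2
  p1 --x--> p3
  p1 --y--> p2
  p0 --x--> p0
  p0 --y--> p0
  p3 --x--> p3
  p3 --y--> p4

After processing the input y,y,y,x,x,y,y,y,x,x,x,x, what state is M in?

p3

Trace: p2 -y-> p4 -y-> p2 -y-> p4 -x-> p1 -x-> p3 -y-> p4 -y-> p2 -y-> p4 -x-> p1 -x-> p3 -x-> p3 -x-> p3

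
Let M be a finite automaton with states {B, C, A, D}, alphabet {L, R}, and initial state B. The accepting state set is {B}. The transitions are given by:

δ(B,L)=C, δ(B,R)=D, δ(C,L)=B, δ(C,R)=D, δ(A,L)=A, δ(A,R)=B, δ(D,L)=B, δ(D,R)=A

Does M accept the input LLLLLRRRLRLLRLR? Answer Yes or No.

No

B → C → B → C → B → C → D → A → B → C → D → B → C → D → B → D
End state D is not accepting.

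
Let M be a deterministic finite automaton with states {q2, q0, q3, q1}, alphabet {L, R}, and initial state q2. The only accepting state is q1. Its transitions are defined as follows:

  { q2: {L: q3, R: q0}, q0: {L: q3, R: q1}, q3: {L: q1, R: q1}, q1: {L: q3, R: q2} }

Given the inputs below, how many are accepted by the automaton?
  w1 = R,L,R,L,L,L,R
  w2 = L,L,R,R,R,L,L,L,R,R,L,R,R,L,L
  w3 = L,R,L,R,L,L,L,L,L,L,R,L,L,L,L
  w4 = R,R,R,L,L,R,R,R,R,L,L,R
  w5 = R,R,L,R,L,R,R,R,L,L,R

w1:
  start at q2
  read 'R': q2 → q0
  read 'L': q0 → q3
  read 'R': q3 → q1
  read 'L': q1 → q3
  read 'L': q3 → q1
  read 'L': q1 → q3
  read 'R': q3 → q1
  end q1, accepted
w2:
  start at q2
  read 'L': q2 → q3
  read 'L': q3 → q1
  read 'R': q1 → q2
  read 'R': q2 → q0
  read 'R': q0 → q1
  read 'L': q1 → q3
  read 'L': q3 → q1
  read 'L': q1 → q3
  read 'R': q3 → q1
  read 'R': q1 → q2
  read 'L': q2 → q3
  read 'R': q3 → q1
  read 'R': q1 → q2
  read 'L': q2 → q3
  read 'L': q3 → q1
  end q1, accepted
w3:
  start at q2
  read 'L': q2 → q3
  read 'R': q3 → q1
  read 'L': q1 → q3
  read 'R': q3 → q1
  read 'L': q1 → q3
  read 'L': q3 → q1
  read 'L': q1 → q3
  read 'L': q3 → q1
  read 'L': q1 → q3
  read 'L': q3 → q1
  read 'R': q1 → q2
  read 'L': q2 → q3
  read 'L': q3 → q1
  read 'L': q1 → q3
  read 'L': q3 → q1
  end q1, accepted
w4:
  start at q2
  read 'R': q2 → q0
  read 'R': q0 → q1
  read 'R': q1 → q2
  read 'L': q2 → q3
  read 'L': q3 → q1
  read 'R': q1 → q2
  read 'R': q2 → q0
  read 'R': q0 → q1
  read 'R': q1 → q2
  read 'L': q2 → q3
  read 'L': q3 → q1
  read 'R': q1 → q2
  end q2, rejected
w5:
  start at q2
  read 'R': q2 → q0
  read 'R': q0 → q1
  read 'L': q1 → q3
  read 'R': q3 → q1
  read 'L': q1 → q3
  read 'R': q3 → q1
  read 'R': q1 → q2
  read 'R': q2 → q0
  read 'L': q0 → q3
  read 'L': q3 → q1
  read 'R': q1 → q2
  end q2, rejected

3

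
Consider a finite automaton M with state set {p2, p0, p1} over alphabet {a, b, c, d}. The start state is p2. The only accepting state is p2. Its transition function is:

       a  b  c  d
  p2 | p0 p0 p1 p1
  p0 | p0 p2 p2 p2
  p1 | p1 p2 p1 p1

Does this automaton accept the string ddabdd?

p2 → p1 → p1 → p1 → p2 → p1 → p1
End state p1 is not accepting.

No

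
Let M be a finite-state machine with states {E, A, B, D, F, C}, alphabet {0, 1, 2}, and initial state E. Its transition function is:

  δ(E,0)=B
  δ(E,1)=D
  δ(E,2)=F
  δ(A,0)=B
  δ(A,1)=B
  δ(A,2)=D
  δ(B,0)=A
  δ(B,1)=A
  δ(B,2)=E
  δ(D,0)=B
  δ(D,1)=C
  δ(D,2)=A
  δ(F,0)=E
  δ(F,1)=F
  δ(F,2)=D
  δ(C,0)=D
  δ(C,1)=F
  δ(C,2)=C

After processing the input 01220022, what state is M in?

start at E
read '0': E → B
read '1': B → A
read '2': A → D
read '2': D → A
read '0': A → B
read '0': B → A
read '2': A → D
read '2': D → A

A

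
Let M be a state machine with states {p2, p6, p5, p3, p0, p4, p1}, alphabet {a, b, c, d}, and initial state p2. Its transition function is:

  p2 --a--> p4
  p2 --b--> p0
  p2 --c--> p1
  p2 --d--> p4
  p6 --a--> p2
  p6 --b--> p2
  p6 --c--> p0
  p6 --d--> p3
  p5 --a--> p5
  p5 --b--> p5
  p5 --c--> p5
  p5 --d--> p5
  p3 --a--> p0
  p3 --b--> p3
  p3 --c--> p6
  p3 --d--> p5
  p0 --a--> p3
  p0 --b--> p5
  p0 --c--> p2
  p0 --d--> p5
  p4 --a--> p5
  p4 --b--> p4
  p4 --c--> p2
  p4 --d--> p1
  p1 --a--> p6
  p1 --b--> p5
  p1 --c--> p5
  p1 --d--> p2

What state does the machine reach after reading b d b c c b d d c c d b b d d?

Trace: p2 -b-> p0 -d-> p5 -b-> p5 -c-> p5 -c-> p5 -b-> p5 -d-> p5 -d-> p5 -c-> p5 -c-> p5 -d-> p5 -b-> p5 -b-> p5 -d-> p5 -d-> p5

p5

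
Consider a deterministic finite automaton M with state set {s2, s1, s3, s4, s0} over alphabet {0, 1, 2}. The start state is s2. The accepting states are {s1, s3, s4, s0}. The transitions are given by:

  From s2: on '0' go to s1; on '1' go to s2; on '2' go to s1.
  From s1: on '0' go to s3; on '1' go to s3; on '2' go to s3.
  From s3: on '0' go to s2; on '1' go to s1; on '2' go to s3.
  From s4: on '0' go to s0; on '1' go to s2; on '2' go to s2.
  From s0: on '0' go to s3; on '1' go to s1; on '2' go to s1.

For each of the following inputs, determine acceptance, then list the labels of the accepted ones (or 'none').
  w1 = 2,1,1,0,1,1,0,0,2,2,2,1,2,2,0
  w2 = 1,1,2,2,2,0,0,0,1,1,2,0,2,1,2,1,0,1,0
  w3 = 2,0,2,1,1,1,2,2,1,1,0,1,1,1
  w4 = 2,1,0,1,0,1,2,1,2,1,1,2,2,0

w1:
  start at s2
  read '2': s2 → s1
  read '1': s1 → s3
  read '1': s3 → s1
  read '0': s1 → s3
  read '1': s3 → s1
  read '1': s1 → s3
  read '0': s3 → s2
  read '0': s2 → s1
  read '2': s1 → s3
  read '2': s3 → s3
  read '2': s3 → s3
  read '1': s3 → s1
  read '2': s1 → s3
  read '2': s3 → s3
  read '0': s3 → s2
  end s2, rejected
w2:
  start at s2
  read '1': s2 → s2
  read '1': s2 → s2
  read '2': s2 → s1
  read '2': s1 → s3
  read '2': s3 → s3
  read '0': s3 → s2
  read '0': s2 → s1
  read '0': s1 → s3
  read '1': s3 → s1
  read '1': s1 → s3
  read '2': s3 → s3
  read '0': s3 → s2
  read '2': s2 → s1
  read '1': s1 → s3
  read '2': s3 → s3
  read '1': s3 → s1
  read '0': s1 → s3
  read '1': s3 → s1
  read '0': s1 → s3
  end s3, accepted
w3:
  start at s2
  read '2': s2 → s1
  read '0': s1 → s3
  read '2': s3 → s3
  read '1': s3 → s1
  read '1': s1 → s3
  read '1': s3 → s1
  read '2': s1 → s3
  read '2': s3 → s3
  read '1': s3 → s1
  read '1': s1 → s3
  read '0': s3 → s2
  read '1': s2 → s2
  read '1': s2 → s2
  read '1': s2 → s2
  end s2, rejected
w4:
  start at s2
  read '2': s2 → s1
  read '1': s1 → s3
  read '0': s3 → s2
  read '1': s2 → s2
  read '0': s2 → s1
  read '1': s1 → s3
  read '2': s3 → s3
  read '1': s3 → s1
  read '2': s1 → s3
  read '1': s3 → s1
  read '1': s1 → s3
  read '2': s3 → s3
  read '2': s3 → s3
  read '0': s3 → s2
  end s2, rejected

w2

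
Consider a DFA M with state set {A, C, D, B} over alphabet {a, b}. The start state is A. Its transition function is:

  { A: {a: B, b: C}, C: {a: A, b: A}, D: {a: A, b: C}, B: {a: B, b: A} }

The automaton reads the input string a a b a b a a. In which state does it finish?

B

A → B → B → A → B → A → B → B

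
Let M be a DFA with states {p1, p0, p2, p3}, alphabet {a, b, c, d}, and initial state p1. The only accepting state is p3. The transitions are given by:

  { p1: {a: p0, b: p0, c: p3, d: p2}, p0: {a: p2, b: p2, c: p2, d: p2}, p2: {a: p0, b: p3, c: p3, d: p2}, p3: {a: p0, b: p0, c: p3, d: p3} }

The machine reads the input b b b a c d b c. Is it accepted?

start at p1
read 'b': p1 → p0
read 'b': p0 → p2
read 'b': p2 → p3
read 'a': p3 → p0
read 'c': p0 → p2
read 'd': p2 → p2
read 'b': p2 → p3
read 'c': p3 → p3
End state p3 is accepting.

Yes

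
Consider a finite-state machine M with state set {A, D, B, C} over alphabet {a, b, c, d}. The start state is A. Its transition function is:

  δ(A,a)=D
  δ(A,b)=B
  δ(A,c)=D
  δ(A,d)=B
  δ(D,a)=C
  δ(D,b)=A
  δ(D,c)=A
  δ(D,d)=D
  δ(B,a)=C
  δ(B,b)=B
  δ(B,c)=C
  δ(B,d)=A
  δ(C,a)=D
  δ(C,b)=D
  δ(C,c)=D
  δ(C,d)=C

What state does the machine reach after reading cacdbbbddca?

D

A → D → C → D → D → A → B → B → A → B → C → D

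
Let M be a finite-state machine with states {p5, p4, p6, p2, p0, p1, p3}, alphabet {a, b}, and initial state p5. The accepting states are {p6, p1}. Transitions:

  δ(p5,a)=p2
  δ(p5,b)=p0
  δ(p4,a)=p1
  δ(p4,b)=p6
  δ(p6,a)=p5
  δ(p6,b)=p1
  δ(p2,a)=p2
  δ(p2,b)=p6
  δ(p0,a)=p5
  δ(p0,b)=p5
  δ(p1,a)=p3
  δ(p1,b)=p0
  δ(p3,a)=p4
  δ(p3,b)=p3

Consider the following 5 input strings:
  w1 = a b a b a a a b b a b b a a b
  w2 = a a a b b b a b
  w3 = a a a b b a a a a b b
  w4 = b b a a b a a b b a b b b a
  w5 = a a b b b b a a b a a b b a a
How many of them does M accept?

0

w1:
  start at p5
  read 'a': p5 → p2
  read 'b': p2 → p6
  read 'a': p6 → p5
  read 'b': p5 → p0
  read 'a': p0 → p5
  read 'a': p5 → p2
  read 'a': p2 → p2
  read 'b': p2 → p6
  read 'b': p6 → p1
  read 'a': p1 → p3
  read 'b': p3 → p3
  read 'b': p3 → p3
  read 'a': p3 → p4
  read 'a': p4 → p1
  read 'b': p1 → p0
  end p0, rejected
w2:
  start at p5
  read 'a': p5 → p2
  read 'a': p2 → p2
  read 'a': p2 → p2
  read 'b': p2 → p6
  read 'b': p6 → p1
  read 'b': p1 → p0
  read 'a': p0 → p5
  read 'b': p5 → p0
  end p0, rejected
w3:
  start at p5
  read 'a': p5 → p2
  read 'a': p2 → p2
  read 'a': p2 → p2
  read 'b': p2 → p6
  read 'b': p6 → p1
  read 'a': p1 → p3
  read 'a': p3 → p4
  read 'a': p4 → p1
  read 'a': p1 → p3
  read 'b': p3 → p3
  read 'b': p3 → p3
  end p3, rejected
w4:
  start at p5
  read 'b': p5 → p0
  read 'b': p0 → p5
  read 'a': p5 → p2
  read 'a': p2 → p2
  read 'b': p2 → p6
  read 'a': p6 → p5
  read 'a': p5 → p2
  read 'b': p2 → p6
  read 'b': p6 → p1
  read 'a': p1 → p3
  read 'b': p3 → p3
  read 'b': p3 → p3
  read 'b': p3 → p3
  read 'a': p3 → p4
  end p4, rejected
w5:
  start at p5
  read 'a': p5 → p2
  read 'a': p2 → p2
  read 'b': p2 → p6
  read 'b': p6 → p1
  read 'b': p1 → p0
  read 'b': p0 → p5
  read 'a': p5 → p2
  read 'a': p2 → p2
  read 'b': p2 → p6
  read 'a': p6 → p5
  read 'a': p5 → p2
  read 'b': p2 → p6
  read 'b': p6 → p1
  read 'a': p1 → p3
  read 'a': p3 → p4
  end p4, rejected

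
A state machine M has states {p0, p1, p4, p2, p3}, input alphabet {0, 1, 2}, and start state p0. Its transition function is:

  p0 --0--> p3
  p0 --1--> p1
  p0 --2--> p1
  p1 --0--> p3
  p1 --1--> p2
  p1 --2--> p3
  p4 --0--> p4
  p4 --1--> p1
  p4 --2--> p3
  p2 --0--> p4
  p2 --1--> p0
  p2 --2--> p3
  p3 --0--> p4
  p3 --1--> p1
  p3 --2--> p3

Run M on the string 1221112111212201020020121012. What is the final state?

p3

Trace: p0 -1-> p1 -2-> p3 -2-> p3 -1-> p1 -1-> p2 -1-> p0 -2-> p1 -1-> p2 -1-> p0 -1-> p1 -2-> p3 -1-> p1 -2-> p3 -2-> p3 -0-> p4 -1-> p1 -0-> p3 -2-> p3 -0-> p4 -0-> p4 -2-> p3 -0-> p4 -1-> p1 -2-> p3 -1-> p1 -0-> p3 -1-> p1 -2-> p3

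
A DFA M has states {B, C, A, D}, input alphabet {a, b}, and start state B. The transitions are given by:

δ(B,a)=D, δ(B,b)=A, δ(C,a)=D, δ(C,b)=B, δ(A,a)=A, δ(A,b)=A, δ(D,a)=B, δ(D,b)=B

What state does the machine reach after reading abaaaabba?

A

start at B
read 'a': B → D
read 'b': D → B
read 'a': B → D
read 'a': D → B
read 'a': B → D
read 'a': D → B
read 'b': B → A
read 'b': A → A
read 'a': A → A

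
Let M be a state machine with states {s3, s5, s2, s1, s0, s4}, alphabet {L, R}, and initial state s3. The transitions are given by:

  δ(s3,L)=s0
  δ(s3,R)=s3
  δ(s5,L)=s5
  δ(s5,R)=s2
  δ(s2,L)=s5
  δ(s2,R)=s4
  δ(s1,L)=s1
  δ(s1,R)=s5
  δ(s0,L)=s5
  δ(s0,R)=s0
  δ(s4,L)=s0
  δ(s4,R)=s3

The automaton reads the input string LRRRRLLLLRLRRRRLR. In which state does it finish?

s0

Trace: s3 -L-> s0 -R-> s0 -R-> s0 -R-> s0 -R-> s0 -L-> s5 -L-> s5 -L-> s5 -L-> s5 -R-> s2 -L-> s5 -R-> s2 -R-> s4 -R-> s3 -R-> s3 -L-> s0 -R-> s0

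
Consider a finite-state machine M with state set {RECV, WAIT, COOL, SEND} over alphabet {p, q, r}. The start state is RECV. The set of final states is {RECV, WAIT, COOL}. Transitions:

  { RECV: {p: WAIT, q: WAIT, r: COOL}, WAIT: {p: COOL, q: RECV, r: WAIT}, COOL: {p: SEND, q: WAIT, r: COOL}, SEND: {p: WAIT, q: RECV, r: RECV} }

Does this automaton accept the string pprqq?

Yes

Trace: RECV -p-> WAIT -p-> COOL -r-> COOL -q-> WAIT -q-> RECV
End state RECV is accepting.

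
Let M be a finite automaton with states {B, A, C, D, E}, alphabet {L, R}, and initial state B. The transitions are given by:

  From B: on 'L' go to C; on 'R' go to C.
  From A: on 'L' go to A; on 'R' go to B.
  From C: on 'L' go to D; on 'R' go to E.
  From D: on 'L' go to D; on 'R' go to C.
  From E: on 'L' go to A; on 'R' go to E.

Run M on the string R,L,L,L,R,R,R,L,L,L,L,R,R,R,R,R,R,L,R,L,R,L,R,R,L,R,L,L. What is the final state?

Trace: B -R-> C -L-> D -L-> D -L-> D -R-> C -R-> E -R-> E -L-> A -L-> A -L-> A -L-> A -R-> B -R-> C -R-> E -R-> E -R-> E -R-> E -L-> A -R-> B -L-> C -R-> E -L-> A -R-> B -R-> C -L-> D -R-> C -L-> D -L-> D

D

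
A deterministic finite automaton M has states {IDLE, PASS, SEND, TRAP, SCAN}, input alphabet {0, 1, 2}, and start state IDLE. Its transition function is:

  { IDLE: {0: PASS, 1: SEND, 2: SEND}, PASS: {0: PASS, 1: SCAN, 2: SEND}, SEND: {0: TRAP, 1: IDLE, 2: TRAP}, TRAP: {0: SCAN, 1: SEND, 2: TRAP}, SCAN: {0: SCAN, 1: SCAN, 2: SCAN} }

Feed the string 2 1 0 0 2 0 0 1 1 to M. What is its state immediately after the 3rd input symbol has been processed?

PASS

Trace: IDLE -2-> SEND -1-> IDLE -0-> PASS
After 3 symbols: PASS.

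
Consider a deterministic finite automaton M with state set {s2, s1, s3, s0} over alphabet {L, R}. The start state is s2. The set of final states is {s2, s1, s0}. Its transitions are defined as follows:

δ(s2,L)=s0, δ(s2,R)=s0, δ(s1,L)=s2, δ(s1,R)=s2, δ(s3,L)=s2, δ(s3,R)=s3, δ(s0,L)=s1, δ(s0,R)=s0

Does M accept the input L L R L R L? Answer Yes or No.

Yes

start at s2
read 'L': s2 → s0
read 'L': s0 → s1
read 'R': s1 → s2
read 'L': s2 → s0
read 'R': s0 → s0
read 'L': s0 → s1
End state s1 is accepting.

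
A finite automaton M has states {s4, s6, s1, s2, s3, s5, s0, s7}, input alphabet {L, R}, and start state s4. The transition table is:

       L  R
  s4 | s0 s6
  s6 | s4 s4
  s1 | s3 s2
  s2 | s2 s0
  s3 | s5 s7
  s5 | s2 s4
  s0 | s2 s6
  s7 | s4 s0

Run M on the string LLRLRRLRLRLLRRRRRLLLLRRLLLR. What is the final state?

start at s4
read 'L': s4 → s0
read 'L': s0 → s2
read 'R': s2 → s0
read 'L': s0 → s2
read 'R': s2 → s0
read 'R': s0 → s6
read 'L': s6 → s4
read 'R': s4 → s6
read 'L': s6 → s4
read 'R': s4 → s6
read 'L': s6 → s4
read 'L': s4 → s0
read 'R': s0 → s6
read 'R': s6 → s4
read 'R': s4 → s6
read 'R': s6 → s4
read 'R': s4 → s6
read 'L': s6 → s4
read 'L': s4 → s0
read 'L': s0 → s2
read 'L': s2 → s2
read 'R': s2 → s0
read 'R': s0 → s6
read 'L': s6 → s4
read 'L': s4 → s0
read 'L': s0 → s2
read 'R': s2 → s0

s0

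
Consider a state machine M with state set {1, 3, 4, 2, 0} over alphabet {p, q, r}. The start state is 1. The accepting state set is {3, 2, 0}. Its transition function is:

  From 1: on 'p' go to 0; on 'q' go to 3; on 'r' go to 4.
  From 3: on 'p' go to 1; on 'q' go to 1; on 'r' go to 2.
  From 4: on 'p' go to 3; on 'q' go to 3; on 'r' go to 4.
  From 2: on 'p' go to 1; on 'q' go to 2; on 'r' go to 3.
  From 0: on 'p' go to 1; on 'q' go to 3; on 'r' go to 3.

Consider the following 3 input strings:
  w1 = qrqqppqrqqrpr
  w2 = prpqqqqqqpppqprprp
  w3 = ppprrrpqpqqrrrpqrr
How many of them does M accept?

w1: Trace: 1 -q-> 3 -r-> 2 -q-> 2 -q-> 2 -p-> 1 -p-> 0 -q-> 3 -r-> 2 -q-> 2 -q-> 2 -r-> 3 -p-> 1 -r-> 4  → end 4, rejected
w2: Trace: 1 -p-> 0 -r-> 3 -p-> 1 -q-> 3 -q-> 1 -q-> 3 -q-> 1 -q-> 3 -q-> 1 -p-> 0 -p-> 1 -p-> 0 -q-> 3 -p-> 1 -r-> 4 -p-> 3 -r-> 2 -p-> 1  → end 1, rejected
w3: Trace: 1 -p-> 0 -p-> 1 -p-> 0 -r-> 3 -r-> 2 -r-> 3 -p-> 1 -q-> 3 -p-> 1 -q-> 3 -q-> 1 -r-> 4 -r-> 4 -r-> 4 -p-> 3 -q-> 1 -r-> 4 -r-> 4  → end 4, rejected

0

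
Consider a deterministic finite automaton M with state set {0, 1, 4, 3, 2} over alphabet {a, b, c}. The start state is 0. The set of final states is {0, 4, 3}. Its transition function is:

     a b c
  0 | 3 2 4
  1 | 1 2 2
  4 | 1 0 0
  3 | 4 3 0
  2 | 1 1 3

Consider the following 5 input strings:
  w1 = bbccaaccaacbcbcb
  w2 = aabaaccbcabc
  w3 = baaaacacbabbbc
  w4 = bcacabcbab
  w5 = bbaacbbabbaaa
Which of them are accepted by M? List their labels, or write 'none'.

w2, w3

w1: Trace: 0 -b-> 2 -b-> 1 -c-> 2 -c-> 3 -a-> 4 -a-> 1 -c-> 2 -c-> 3 -a-> 4 -a-> 1 -c-> 2 -b-> 1 -c-> 2 -b-> 1 -c-> 2 -b-> 1  → end 1, rejected
w2: Trace: 0 -a-> 3 -a-> 4 -b-> 0 -a-> 3 -a-> 4 -c-> 0 -c-> 4 -b-> 0 -c-> 4 -a-> 1 -b-> 2 -c-> 3  → end 3, accepted
w3: Trace: 0 -b-> 2 -a-> 1 -a-> 1 -a-> 1 -a-> 1 -c-> 2 -a-> 1 -c-> 2 -b-> 1 -a-> 1 -b-> 2 -b-> 1 -b-> 2 -c-> 3  → end 3, accepted
w4: Trace: 0 -b-> 2 -c-> 3 -a-> 4 -c-> 0 -a-> 3 -b-> 3 -c-> 0 -b-> 2 -a-> 1 -b-> 2  → end 2, rejected
w5: Trace: 0 -b-> 2 -b-> 1 -a-> 1 -a-> 1 -c-> 2 -b-> 1 -b-> 2 -a-> 1 -b-> 2 -b-> 1 -a-> 1 -a-> 1 -a-> 1  → end 1, rejected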